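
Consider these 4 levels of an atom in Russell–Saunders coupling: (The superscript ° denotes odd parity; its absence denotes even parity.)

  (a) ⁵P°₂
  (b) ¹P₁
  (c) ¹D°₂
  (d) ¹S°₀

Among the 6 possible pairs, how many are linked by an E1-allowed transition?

(a)–(b): forbidden (ΔS).
(a)–(c): forbidden (parity, ΔS).
(a)–(d): forbidden (parity, ΔS, ΔJ).
(b)–(c): allowed.
(b)–(d): allowed.
(c)–(d): forbidden (parity, ΔL, ΔJ).
Allowed pairs: 2 of 6.

2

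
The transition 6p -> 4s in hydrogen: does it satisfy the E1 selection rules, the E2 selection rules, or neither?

E1

Δl = 0 − 1 = -1; l_i + l_f = 1.
E1 (Δl = ±1): satisfied.
E2 (Δl = 0,±2, l_i+l_f ≥ 2): not satisfied.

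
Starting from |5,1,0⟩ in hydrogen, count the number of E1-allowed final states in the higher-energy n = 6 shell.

E1 requires Δl = ±1, so l_f ∈ {0, 2}; with 0 ≤ l_f ≤ n_f−1 = 5, the allowed l_f values are {0, 2}.
For l_f = 0: m_f ∈ {m_i−1, m_i, m_i+1} ∩ [−0, 0] = {0} → 1 state.
For l_f = 2: m_f ∈ {m_i−1, m_i, m_i+1} ∩ [−2, 2] = {-1, 0, 1} → 3 states.
Total: 4.

4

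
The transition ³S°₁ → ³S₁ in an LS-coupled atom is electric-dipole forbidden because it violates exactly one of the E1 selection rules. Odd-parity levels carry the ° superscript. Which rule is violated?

the L=0 ↔ L=0 exclusion

Reading off the term symbols: S 1→1, L 0→0, J 1→1, parity odd→even.
Parity must change: odd → even — ✓.
ΔS = 0: S: 1 → 1 — ✓.
ΔL = 0, ±1 (not L=0↔0): L: 0 → 0, ΔL = +0 — ✗.
ΔJ = 0, ±1 (not J=0↔0): J: 1 → 1, ΔJ = +0 — ✓.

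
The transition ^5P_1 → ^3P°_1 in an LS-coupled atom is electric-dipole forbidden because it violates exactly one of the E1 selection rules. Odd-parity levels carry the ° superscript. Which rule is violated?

the ΔS = 0 rule

Parity must change: even → odd — passes.
ΔS = 0: S: 2 → 1 — fails.
ΔL = 0, ±1 (not L=0↔0): L: 1 → 1, ΔL = +0 — passes.
ΔJ = 0, ±1 (not J=0↔0): J: 1 → 1, ΔJ = +0 — passes.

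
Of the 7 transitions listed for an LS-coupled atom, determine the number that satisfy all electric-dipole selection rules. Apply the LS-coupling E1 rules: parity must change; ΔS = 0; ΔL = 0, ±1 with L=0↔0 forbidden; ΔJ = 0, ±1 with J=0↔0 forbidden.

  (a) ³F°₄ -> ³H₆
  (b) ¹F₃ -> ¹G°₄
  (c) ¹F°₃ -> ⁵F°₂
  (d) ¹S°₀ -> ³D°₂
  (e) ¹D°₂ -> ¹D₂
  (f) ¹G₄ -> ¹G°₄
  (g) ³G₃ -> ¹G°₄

(a) forbidden (ΔL, ΔJ fail)
(b) allowed
(c) forbidden (parity, ΔS fail)
(d) forbidden (parity, ΔS, ΔL, ΔJ fail)
(e) allowed
(f) allowed
(g) forbidden (ΔS fails)
Total allowed: 3 of 7.

3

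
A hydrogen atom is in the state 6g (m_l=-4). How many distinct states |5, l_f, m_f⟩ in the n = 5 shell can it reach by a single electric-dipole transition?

1

E1 requires Δl = ±1, so l_f ∈ {3, 5}; with 0 ≤ l_f ≤ n_f−1 = 4, the allowed l_f values are {3}.
For l_f = 3: m_f ∈ {m_i−1, m_i, m_i+1} ∩ [−3, 3] = {-3} → 1 state.
Total: 1.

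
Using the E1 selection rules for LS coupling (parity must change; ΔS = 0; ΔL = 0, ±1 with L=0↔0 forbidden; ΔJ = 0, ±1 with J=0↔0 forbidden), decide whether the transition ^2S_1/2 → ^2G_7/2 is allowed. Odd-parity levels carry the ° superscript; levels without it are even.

Initial level: S=1/2, L=0, J=1/2, parity even. Final level: S=1/2, L=4, J=7/2, parity even.
ΔS = 0: S: 1/2 → 1/2 — satisfied.
ΔL = 0, ±1 (not L=0↔0): L: 0 → 4, ΔL = +4 — violated.
Parity must change: even → even — violated.
ΔJ = 0, ±1 (not J=0↔0): J: 1/2 → 7/2, ΔJ = +3 — violated.
Rule(s) violated: parity, ΔL, ΔJ.

forbidden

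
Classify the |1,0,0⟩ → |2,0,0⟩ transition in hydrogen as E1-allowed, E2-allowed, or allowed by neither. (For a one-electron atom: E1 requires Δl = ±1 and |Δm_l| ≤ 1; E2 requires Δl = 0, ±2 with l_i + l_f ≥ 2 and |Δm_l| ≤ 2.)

Δl = 0 − 0 = +0; l_i + l_f = 0.
Δm_l = +0.
E1 (Δl = ±1, |Δm_l| ≤ 1): not satisfied.
E2 (Δl = 0,±2, l_i+l_f ≥ 2, |Δm_l| ≤ 2): not satisfied.

neither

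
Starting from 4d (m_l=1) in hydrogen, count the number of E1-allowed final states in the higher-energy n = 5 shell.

E1 requires Δl = ±1, so l_f ∈ {1, 3}; with 0 ≤ l_f ≤ n_f−1 = 4, the allowed l_f values are {1, 3}.
For l_f = 1: m_f ∈ {m_i−1, m_i, m_i+1} ∩ [−1, 1] = {0, 1} → 2 states.
For l_f = 3: m_f ∈ {m_i−1, m_i, m_i+1} ∩ [−3, 3] = {0, 1, 2} → 3 states.
Total: 5.

5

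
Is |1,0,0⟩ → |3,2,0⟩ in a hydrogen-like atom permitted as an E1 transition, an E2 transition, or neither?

E2

Δl = 2 − 0 = +2; l_i + l_f = 2.
Δm_l = +0.
E1 (Δl = ±1, |Δm_l| ≤ 1): not satisfied.
E2 (Δl = 0,±2, l_i+l_f ≥ 2, |Δm_l| ≤ 2): satisfied.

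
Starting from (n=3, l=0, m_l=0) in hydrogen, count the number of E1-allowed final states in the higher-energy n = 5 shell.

E1 requires Δl = ±1, so l_f ∈ {-1, 1}; with 0 ≤ l_f ≤ n_f−1 = 4, the allowed l_f values are {1}.
For l_f = 1: m_f ∈ {m_i−1, m_i, m_i+1} ∩ [−1, 1] = {-1, 0, 1} → 3 states.
Total: 3.

3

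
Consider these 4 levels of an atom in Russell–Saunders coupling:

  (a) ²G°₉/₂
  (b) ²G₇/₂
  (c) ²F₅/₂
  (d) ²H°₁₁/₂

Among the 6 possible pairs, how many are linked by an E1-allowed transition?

1

(a)–(b): allowed.
(a)–(c): forbidden (ΔJ).
(a)–(d): forbidden (parity).
(b)–(c): forbidden (parity).
(b)–(d): forbidden (ΔJ).
(c)–(d): forbidden (ΔL, ΔJ).
Allowed pairs: 1 of 6.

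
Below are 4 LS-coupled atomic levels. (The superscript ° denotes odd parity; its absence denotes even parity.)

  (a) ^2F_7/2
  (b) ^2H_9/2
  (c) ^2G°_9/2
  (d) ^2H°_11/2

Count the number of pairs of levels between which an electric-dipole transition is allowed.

(a)–(b): forbidden (parity, ΔL).
(a)–(c): allowed.
(a)–(d): forbidden (ΔL, ΔJ).
(b)–(c): allowed.
(b)–(d): allowed.
(c)–(d): forbidden (parity).
Allowed pairs: 3 of 6.

3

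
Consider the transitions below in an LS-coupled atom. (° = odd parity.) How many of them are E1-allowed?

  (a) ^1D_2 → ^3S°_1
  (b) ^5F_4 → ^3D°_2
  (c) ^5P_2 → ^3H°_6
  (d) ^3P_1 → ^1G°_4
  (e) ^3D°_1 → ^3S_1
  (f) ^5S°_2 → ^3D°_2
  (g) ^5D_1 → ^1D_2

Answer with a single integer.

(a) forbidden (ΔS, ΔL fail)
(b) forbidden (ΔS, ΔJ fail)
(c) forbidden (ΔS, ΔL, ΔJ fail)
(d) forbidden (ΔS, ΔL, ΔJ fail)
(e) forbidden (ΔL fails)
(f) forbidden (parity, ΔS, ΔL fail)
(g) forbidden (parity, ΔS fail)
Total allowed: 0 of 7.

0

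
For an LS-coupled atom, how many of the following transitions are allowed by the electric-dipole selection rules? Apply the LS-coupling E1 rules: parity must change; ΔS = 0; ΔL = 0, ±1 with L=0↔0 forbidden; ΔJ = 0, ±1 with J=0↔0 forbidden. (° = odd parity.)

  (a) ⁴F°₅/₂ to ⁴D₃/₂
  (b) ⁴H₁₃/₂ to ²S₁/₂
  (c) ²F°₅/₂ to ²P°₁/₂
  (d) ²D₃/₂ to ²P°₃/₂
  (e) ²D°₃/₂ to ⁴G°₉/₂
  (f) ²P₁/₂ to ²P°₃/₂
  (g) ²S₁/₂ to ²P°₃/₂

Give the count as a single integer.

4

(a) allowed
(b) forbidden (parity, ΔS, ΔL, ΔJ fail)
(c) forbidden (parity, ΔL, ΔJ fail)
(d) allowed
(e) forbidden (parity, ΔS, ΔL, ΔJ fail)
(f) allowed
(g) allowed
Total allowed: 4 of 7.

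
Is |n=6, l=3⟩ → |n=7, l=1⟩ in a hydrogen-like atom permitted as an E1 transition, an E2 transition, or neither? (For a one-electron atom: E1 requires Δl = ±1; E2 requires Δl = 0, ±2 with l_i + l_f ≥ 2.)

Δl = 1 − 3 = -2; l_i + l_f = 4.
E1 (Δl = ±1): not satisfied.
E2 (Δl = 0,±2, l_i+l_f ≥ 2): satisfied.

E2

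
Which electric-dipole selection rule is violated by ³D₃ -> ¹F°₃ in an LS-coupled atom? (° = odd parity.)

the ΔS = 0 rule

Reading off the term symbols: S 1→0, L 2→3, J 3→3, parity even→odd.
Parity must change: even → odd — passes.
ΔJ = 0, ±1 (not J=0↔0): J: 3 → 3, ΔJ = +0 — passes.
ΔS = 0: S: 1 → 0 — fails.
ΔL = 0, ±1 (not L=0↔0): L: 2 → 3, ΔL = +1 — passes.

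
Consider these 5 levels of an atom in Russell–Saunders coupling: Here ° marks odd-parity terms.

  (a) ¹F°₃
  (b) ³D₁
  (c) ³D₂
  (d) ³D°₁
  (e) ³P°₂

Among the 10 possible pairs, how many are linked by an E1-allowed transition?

4

(a)–(b): forbidden (ΔS, ΔJ).
(a)–(c): forbidden (ΔS).
(a)–(d): forbidden (parity, ΔS, ΔJ).
(a)–(e): forbidden (parity, ΔS, ΔL).
(b)–(c): forbidden (parity).
(b)–(d): allowed.
(b)–(e): allowed.
(c)–(d): allowed.
(c)–(e): allowed.
(d)–(e): forbidden (parity).
Allowed pairs: 4 of 10.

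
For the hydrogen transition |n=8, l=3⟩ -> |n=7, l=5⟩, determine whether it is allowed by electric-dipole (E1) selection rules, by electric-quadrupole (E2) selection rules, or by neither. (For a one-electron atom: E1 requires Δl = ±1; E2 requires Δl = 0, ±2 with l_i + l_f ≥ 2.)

Δl = 5 − 3 = +2; l_i + l_f = 8.
E1 (Δl = ±1): not satisfied.
E2 (Δl = 0,±2, l_i+l_f ≥ 2): satisfied.

E2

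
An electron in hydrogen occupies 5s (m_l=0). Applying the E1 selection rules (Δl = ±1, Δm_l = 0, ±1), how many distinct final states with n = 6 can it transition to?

E1 requires Δl = ±1, so l_f ∈ {-1, 1}; with 0 ≤ l_f ≤ n_f−1 = 5, the allowed l_f values are {1}.
For l_f = 1: m_f ∈ {m_i−1, m_i, m_i+1} ∩ [−1, 1] = {-1, 0, 1} → 3 states.
Total: 3.

3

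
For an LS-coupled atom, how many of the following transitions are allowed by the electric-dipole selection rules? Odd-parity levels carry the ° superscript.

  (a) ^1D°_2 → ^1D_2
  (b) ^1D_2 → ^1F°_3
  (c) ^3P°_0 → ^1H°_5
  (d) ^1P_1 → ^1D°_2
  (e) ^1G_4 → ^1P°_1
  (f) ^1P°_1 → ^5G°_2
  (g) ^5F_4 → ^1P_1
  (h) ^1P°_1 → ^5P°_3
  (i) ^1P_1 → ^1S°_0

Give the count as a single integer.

4

(a) allowed
(b) allowed
(c) forbidden (parity, ΔS, ΔL, ΔJ fail)
(d) allowed
(e) forbidden (ΔL, ΔJ fail)
(f) forbidden (parity, ΔS, ΔL fail)
(g) forbidden (parity, ΔS, ΔL, ΔJ fail)
(h) forbidden (parity, ΔS, ΔJ fail)
(i) allowed
Total allowed: 4 of 9.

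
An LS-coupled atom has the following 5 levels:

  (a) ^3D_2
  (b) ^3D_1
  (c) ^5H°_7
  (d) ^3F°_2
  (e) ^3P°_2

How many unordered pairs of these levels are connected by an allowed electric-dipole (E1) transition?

(a)–(b): forbidden (parity).
(a)–(c): forbidden (ΔS, ΔL, ΔJ).
(a)–(d): allowed.
(a)–(e): allowed.
(b)–(c): forbidden (ΔS, ΔL, ΔJ).
(b)–(d): allowed.
(b)–(e): allowed.
(c)–(d): forbidden (parity, ΔS, ΔL, ΔJ).
(c)–(e): forbidden (parity, ΔS, ΔL, ΔJ).
(d)–(e): forbidden (parity, ΔL).
Allowed pairs: 4 of 10.

4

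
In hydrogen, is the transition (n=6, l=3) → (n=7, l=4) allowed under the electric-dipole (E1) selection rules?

l: 3 → 4 (Δl = +1). Δl = ±1 passes.
All E1 selection rules are satisfied.

allowed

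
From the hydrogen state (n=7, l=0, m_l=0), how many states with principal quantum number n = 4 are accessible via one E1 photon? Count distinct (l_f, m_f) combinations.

E1 requires Δl = ±1, so l_f ∈ {-1, 1}; with 0 ≤ l_f ≤ n_f−1 = 3, the allowed l_f values are {1}.
For l_f = 1: m_f ∈ {m_i−1, m_i, m_i+1} ∩ [−1, 1] = {-1, 0, 1} → 3 states.
Total: 3.

3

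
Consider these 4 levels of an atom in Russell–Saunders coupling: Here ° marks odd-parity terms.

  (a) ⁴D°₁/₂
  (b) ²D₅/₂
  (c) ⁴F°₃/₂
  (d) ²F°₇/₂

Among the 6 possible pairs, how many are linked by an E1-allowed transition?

(a)–(b): forbidden (ΔS, ΔJ).
(a)–(c): forbidden (parity).
(a)–(d): forbidden (parity, ΔS, ΔJ).
(b)–(c): forbidden (ΔS).
(b)–(d): allowed.
(c)–(d): forbidden (parity, ΔS, ΔJ).
Allowed pairs: 1 of 6.

1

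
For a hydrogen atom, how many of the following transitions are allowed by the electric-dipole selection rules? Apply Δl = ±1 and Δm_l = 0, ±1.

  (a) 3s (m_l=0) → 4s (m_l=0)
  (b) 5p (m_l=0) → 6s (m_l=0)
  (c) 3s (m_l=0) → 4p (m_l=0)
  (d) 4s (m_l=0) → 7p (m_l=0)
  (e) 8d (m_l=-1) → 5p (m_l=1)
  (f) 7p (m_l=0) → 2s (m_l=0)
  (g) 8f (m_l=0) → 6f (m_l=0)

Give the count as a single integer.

(a) forbidden — Δl = +0 (E1 requires Δl = ±1)
(b) allowed
(c) allowed
(d) allowed
(e) forbidden — Δm_l = +2 (E1 requires Δm_l = 0, ±1)
(f) allowed
(g) forbidden — Δl = +0 (E1 requires Δl = ±1)
Total allowed: 4 of 7.

4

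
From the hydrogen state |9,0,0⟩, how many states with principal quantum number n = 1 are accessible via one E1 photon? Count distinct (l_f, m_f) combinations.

0

E1 requires l_f ∈ {-1, 1}, but neither lies in [0, 0], so no final state is reachable.
Total: 0.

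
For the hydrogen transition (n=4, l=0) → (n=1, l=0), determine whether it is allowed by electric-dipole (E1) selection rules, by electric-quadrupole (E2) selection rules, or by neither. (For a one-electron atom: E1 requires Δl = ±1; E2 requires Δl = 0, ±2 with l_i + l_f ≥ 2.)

Δl = 0 − 0 = +0; l_i + l_f = 0.
E1 (Δl = ±1): not satisfied.
E2 (Δl = 0,±2, l_i+l_f ≥ 2): not satisfied.

neither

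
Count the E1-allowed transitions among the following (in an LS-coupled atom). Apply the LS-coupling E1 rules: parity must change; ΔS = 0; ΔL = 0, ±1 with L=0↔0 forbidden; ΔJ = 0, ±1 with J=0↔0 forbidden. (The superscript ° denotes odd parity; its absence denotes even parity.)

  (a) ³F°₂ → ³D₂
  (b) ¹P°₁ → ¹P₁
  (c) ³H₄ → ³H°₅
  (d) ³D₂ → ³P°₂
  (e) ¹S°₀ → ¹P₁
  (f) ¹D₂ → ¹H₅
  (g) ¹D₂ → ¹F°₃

6

(a) allowed
(b) allowed
(c) allowed
(d) allowed
(e) allowed
(f) forbidden (parity, ΔL, ΔJ fail)
(g) allowed
Total allowed: 6 of 7.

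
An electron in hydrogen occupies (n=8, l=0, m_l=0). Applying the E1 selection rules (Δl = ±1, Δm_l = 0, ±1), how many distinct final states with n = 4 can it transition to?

E1 requires Δl = ±1, so l_f ∈ {-1, 1}; with 0 ≤ l_f ≤ n_f−1 = 3, the allowed l_f values are {1}.
For l_f = 1: m_f ∈ {m_i−1, m_i, m_i+1} ∩ [−1, 1] = {-1, 0, 1} → 3 states.
Total: 3.

3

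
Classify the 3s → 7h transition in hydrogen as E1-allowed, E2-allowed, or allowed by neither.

Δl = 5 − 0 = +5; l_i + l_f = 5.
E1 (Δl = ±1): not satisfied.
E2 (Δl = 0,±2, l_i+l_f ≥ 2): not satisfied.

neither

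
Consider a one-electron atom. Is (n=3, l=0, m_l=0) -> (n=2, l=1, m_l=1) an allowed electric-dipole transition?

allowed

Initial l = 0, final l = 1, so Δl = +1. E1 requires Δl = ±1: passes.
Δm_l = 1 − (0) = +1. E1 requires Δm_l = 0, ±1: passes.
All E1 selection rules are satisfied.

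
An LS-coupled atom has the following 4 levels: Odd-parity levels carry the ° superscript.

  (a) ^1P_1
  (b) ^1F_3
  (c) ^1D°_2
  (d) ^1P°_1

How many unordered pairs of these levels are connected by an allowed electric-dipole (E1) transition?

(a)–(b): forbidden (parity, ΔL, ΔJ).
(a)–(c): allowed.
(a)–(d): allowed.
(b)–(c): allowed.
(b)–(d): forbidden (ΔL, ΔJ).
(c)–(d): forbidden (parity).
Allowed pairs: 3 of 6.

3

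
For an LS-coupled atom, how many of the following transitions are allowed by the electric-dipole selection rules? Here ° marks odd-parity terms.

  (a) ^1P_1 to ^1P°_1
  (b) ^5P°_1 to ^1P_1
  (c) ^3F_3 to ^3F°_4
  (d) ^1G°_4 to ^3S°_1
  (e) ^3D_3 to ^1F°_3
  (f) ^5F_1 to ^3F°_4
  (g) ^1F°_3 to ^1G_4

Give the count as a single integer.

(a) allowed
(b) forbidden (ΔS fails)
(c) allowed
(d) forbidden (parity, ΔS, ΔL, ΔJ fail)
(e) forbidden (ΔS fails)
(f) forbidden (ΔS, ΔJ fail)
(g) allowed
Total allowed: 3 of 7.

3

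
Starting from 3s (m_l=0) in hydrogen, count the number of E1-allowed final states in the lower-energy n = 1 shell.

E1 requires l_f ∈ {-1, 1}, but neither lies in [0, 0], so no final state is reachable.
Total: 0.

0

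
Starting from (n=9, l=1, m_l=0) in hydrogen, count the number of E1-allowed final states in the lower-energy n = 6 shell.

E1 requires Δl = ±1, so l_f ∈ {0, 2}; with 0 ≤ l_f ≤ n_f−1 = 5, the allowed l_f values are {0, 2}.
For l_f = 0: m_f ∈ {m_i−1, m_i, m_i+1} ∩ [−0, 0] = {0} → 1 state.
For l_f = 2: m_f ∈ {m_i−1, m_i, m_i+1} ∩ [−2, 2] = {-1, 0, 1} → 3 states.
Total: 4.

4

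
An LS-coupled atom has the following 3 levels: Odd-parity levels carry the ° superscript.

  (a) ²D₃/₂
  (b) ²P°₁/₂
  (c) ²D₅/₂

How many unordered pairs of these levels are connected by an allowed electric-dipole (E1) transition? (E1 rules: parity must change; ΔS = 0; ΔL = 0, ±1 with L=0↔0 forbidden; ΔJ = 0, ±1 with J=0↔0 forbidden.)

(a)–(b): allowed.
(a)–(c): forbidden (parity).
(b)–(c): forbidden (ΔJ).
Allowed pairs: 1 of 3.

1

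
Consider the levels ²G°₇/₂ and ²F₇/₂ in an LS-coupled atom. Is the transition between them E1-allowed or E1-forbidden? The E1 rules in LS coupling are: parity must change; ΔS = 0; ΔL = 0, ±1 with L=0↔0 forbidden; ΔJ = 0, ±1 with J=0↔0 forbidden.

Parity must change: odd → even — ✓.
ΔS = 0: S: 1/2 → 1/2 — ✓.
ΔL = 0, ±1 (not L=0↔0): L: 4 → 3, ΔL = -1 — ✓.
ΔJ = 0, ±1 (not J=0↔0): J: 7/2 → 7/2, ΔJ = +0 — ✓.
All four E1 rules are satisfied.

allowed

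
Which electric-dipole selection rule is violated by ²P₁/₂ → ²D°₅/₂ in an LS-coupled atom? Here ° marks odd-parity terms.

Parity must change: even → odd — ok.
ΔS = 0: S: 1/2 → 1/2 — ok.
ΔL = 0, ±1 (not L=0↔0): L: 1 → 2, ΔL = +1 — ok.
ΔJ = 0, ±1 (not J=0↔0): J: 1/2 → 5/2, ΔJ = +2 — fails.

the ΔJ = 0, ±1 rule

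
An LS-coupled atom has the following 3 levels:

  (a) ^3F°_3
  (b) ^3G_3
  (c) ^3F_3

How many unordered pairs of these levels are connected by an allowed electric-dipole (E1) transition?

(a)–(b): allowed.
(a)–(c): allowed.
(b)–(c): forbidden (parity).
Allowed pairs: 2 of 3.

2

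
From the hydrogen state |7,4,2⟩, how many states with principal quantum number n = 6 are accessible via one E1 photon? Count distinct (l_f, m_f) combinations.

6

E1 requires Δl = ±1, so l_f ∈ {3, 5}; with 0 ≤ l_f ≤ n_f−1 = 5, the allowed l_f values are {3, 5}.
For l_f = 3: m_f ∈ {m_i−1, m_i, m_i+1} ∩ [−3, 3] = {1, 2, 3} → 3 states.
For l_f = 5: m_f ∈ {m_i−1, m_i, m_i+1} ∩ [−5, 5] = {1, 2, 3} → 3 states.
Total: 6.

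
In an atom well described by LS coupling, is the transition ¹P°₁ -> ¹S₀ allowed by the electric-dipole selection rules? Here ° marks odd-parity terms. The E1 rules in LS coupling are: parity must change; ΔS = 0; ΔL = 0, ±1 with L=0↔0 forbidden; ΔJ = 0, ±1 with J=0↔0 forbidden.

allowed

Reading off the term symbols: S 0→0, L 1→0, J 1→0, parity odd→even.
Parity must change: odd → even — satisfied.
ΔS = 0: S: 0 → 0 — satisfied.
ΔL = 0, ±1 (not L=0↔0): L: 1 → 0, ΔL = -1 — satisfied.
ΔJ = 0, ±1 (not J=0↔0): J: 1 → 0, ΔJ = -1 — satisfied.
All four E1 rules are satisfied.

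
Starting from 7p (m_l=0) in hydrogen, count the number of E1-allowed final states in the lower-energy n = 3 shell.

E1 requires Δl = ±1, so l_f ∈ {0, 2}; with 0 ≤ l_f ≤ n_f−1 = 2, the allowed l_f values are {0, 2}.
For l_f = 0: m_f ∈ {m_i−1, m_i, m_i+1} ∩ [−0, 0] = {0} → 1 state.
For l_f = 2: m_f ∈ {m_i−1, m_i, m_i+1} ∩ [−2, 2] = {-1, 0, 1} → 3 states.
Total: 4.

4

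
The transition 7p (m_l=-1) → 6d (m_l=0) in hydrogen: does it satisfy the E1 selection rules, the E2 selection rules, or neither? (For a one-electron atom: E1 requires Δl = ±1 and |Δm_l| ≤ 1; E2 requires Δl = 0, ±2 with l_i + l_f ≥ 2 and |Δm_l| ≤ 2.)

Δl = 2 − 1 = +1; l_i + l_f = 3.
Δm_l = +1.
E1 (Δl = ±1, |Δm_l| ≤ 1): satisfied.
E2 (Δl = 0,±2, l_i+l_f ≥ 2, |Δm_l| ≤ 2): not satisfied.

E1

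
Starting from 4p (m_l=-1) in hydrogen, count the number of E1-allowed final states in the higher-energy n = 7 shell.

4

E1 requires Δl = ±1, so l_f ∈ {0, 2}; with 0 ≤ l_f ≤ n_f−1 = 6, the allowed l_f values are {0, 2}.
For l_f = 0: m_f ∈ {m_i−1, m_i, m_i+1} ∩ [−0, 0] = {0} → 1 state.
For l_f = 2: m_f ∈ {m_i−1, m_i, m_i+1} ∩ [−2, 2] = {-2, -1, 0} → 3 states.
Total: 4.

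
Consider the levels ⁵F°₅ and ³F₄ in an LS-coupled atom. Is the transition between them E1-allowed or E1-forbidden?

ΔL = 0, ±1 (not L=0↔0): L: 3 → 3, ΔL = +0 — passes.
ΔS = 0: S: 2 → 1 — fails.
Parity must change: odd → even — passes.
ΔJ = 0, ±1 (not J=0↔0): J: 5 → 4, ΔJ = -1 — passes.
Rule(s) violated: ΔS.

forbidden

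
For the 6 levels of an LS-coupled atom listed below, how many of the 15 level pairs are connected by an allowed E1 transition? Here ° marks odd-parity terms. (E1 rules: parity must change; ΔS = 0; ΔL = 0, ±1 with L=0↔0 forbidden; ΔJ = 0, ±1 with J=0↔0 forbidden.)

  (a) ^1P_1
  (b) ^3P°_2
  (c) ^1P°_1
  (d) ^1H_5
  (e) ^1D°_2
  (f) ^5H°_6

2

(a)–(b): forbidden (ΔS).
(a)–(c): allowed.
(a)–(d): forbidden (parity, ΔL, ΔJ).
(a)–(e): allowed.
(a)–(f): forbidden (ΔS, ΔL, ΔJ).
(b)–(c): forbidden (parity, ΔS).
(b)–(d): forbidden (ΔS, ΔL, ΔJ).
(b)–(e): forbidden (parity, ΔS).
(b)–(f): forbidden (parity, ΔS, ΔL, ΔJ).
(c)–(d): forbidden (ΔL, ΔJ).
(c)–(e): forbidden (parity).
(c)–(f): forbidden (parity, ΔS, ΔL, ΔJ).
(d)–(e): forbidden (ΔL, ΔJ).
(d)–(f): forbidden (ΔS).
(e)–(f): forbidden (parity, ΔS, ΔL, ΔJ).
Allowed pairs: 2 of 15.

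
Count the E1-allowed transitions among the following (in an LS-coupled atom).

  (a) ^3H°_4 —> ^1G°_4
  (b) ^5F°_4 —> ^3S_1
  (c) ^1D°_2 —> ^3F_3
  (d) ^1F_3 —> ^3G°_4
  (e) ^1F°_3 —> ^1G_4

1

(a) forbidden (parity, ΔS fail)
(b) forbidden (ΔS, ΔL, ΔJ fail)
(c) forbidden (ΔS fails)
(d) forbidden (ΔS fails)
(e) allowed
Total allowed: 1 of 5.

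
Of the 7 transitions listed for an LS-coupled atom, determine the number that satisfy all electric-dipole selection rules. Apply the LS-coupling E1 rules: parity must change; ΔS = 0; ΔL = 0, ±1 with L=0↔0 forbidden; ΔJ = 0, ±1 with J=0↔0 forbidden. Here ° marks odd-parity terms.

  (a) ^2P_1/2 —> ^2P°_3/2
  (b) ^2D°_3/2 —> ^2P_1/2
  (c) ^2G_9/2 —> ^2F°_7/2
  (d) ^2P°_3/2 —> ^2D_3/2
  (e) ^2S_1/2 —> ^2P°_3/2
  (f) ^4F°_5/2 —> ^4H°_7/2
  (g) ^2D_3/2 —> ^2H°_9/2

(a) allowed
(b) allowed
(c) allowed
(d) allowed
(e) allowed
(f) forbidden (parity, ΔL fail)
(g) forbidden (ΔL, ΔJ fail)
Total allowed: 5 of 7.

5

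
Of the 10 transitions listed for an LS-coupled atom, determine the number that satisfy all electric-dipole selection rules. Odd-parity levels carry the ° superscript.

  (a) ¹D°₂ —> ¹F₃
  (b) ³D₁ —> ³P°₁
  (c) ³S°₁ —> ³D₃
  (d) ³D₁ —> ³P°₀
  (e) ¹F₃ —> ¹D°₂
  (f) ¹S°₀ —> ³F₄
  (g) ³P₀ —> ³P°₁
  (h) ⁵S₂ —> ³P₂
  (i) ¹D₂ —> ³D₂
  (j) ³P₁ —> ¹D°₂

5

(a) allowed
(b) allowed
(c) forbidden (ΔL, ΔJ fail)
(d) allowed
(e) allowed
(f) forbidden (ΔS, ΔL, ΔJ fail)
(g) allowed
(h) forbidden (parity, ΔS fail)
(i) forbidden (parity, ΔS fail)
(j) forbidden (ΔS fails)
Total allowed: 5 of 10.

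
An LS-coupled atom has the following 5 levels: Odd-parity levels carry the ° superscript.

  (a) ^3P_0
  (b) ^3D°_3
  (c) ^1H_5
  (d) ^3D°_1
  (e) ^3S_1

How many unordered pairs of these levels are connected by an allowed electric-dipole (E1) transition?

(a)–(b): forbidden (ΔJ).
(a)–(c): forbidden (parity, ΔS, ΔL, ΔJ).
(a)–(d): allowed.
(a)–(e): forbidden (parity).
(b)–(c): forbidden (ΔS, ΔL, ΔJ).
(b)–(d): forbidden (parity, ΔJ).
(b)–(e): forbidden (ΔL, ΔJ).
(c)–(d): forbidden (ΔS, ΔL, ΔJ).
(c)–(e): forbidden (parity, ΔS, ΔL, ΔJ).
(d)–(e): forbidden (ΔL).
Allowed pairs: 1 of 10.

1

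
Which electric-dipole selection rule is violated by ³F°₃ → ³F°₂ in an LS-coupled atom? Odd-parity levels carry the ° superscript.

Reading off the term symbols: S 1→1, L 3→3, J 3→2, parity odd→odd.
Parity must change: odd → odd — violated.
ΔS = 0: S: 1 → 1 — satisfied.
ΔL = 0, ±1 (not L=0↔0): L: 3 → 3, ΔL = +0 — satisfied.
ΔJ = 0, ±1 (not J=0↔0): J: 3 → 2, ΔJ = -1 — satisfied.

parity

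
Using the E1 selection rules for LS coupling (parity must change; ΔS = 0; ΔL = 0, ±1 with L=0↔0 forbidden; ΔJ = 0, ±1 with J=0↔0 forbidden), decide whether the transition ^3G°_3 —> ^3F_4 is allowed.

Initial level: S=1, L=4, J=3, parity odd. Final level: S=1, L=3, J=4, parity even.
Parity must change: odd → even — satisfied.
ΔS = 0: S: 1 → 1 — satisfied.
ΔL = 0, ±1 (not L=0↔0): L: 4 → 3, ΔL = -1 — satisfied.
ΔJ = 0, ±1 (not J=0↔0): J: 3 → 4, ΔJ = +1 — satisfied.
All four E1 rules are satisfied.

allowed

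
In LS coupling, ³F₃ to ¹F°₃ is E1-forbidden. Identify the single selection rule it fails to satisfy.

Initial level: S=1, L=3, J=3, parity even. Final level: S=0, L=3, J=3, parity odd.
Parity must change: even → odd — ✓.
ΔS = 0: S: 1 → 0 — ✗.
ΔL = 0, ±1 (not L=0↔0): L: 3 → 3, ΔL = +0 — ✓.
ΔJ = 0, ±1 (not J=0↔0): J: 3 → 3, ΔJ = +0 — ✓.

the ΔS = 0 rule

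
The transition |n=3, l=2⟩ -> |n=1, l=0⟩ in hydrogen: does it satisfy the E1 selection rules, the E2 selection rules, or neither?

E2

Δl = 0 − 2 = -2; l_i + l_f = 2.
E1 (Δl = ±1): not satisfied.
E2 (Δl = 0,±2, l_i+l_f ≥ 2): satisfied.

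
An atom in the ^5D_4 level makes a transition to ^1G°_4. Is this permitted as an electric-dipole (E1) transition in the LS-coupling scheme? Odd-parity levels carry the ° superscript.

Reading off the term symbols: S 2→0, L 2→4, J 4→4, parity even→odd.
ΔL = 0, ±1 (not L=0↔0): L: 2 → 4, ΔL = +2 — fails.
ΔJ = 0, ±1 (not J=0↔0): J: 4 → 4, ΔJ = +0 — passes.
Parity must change: even → odd — passes.
ΔS = 0: S: 2 → 0 — fails.
Rule(s) violated: ΔS, ΔL.

forbidden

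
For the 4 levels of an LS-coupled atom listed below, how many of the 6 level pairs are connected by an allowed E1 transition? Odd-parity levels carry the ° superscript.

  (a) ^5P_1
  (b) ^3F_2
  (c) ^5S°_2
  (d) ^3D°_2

2

(a)–(b): forbidden (parity, ΔS, ΔL).
(a)–(c): allowed.
(a)–(d): forbidden (ΔS).
(b)–(c): forbidden (ΔS, ΔL).
(b)–(d): allowed.
(c)–(d): forbidden (parity, ΔS, ΔL).
Allowed pairs: 2 of 6.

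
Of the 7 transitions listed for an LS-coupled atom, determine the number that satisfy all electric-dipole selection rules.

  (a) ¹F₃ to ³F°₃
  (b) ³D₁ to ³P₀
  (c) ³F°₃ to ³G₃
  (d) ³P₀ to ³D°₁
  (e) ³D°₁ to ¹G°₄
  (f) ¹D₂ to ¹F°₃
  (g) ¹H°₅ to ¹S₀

3

(a) forbidden (ΔS fails)
(b) forbidden (parity fails)
(c) allowed
(d) allowed
(e) forbidden (parity, ΔS, ΔL, ΔJ fail)
(f) allowed
(g) forbidden (ΔL, ΔJ fail)
Total allowed: 3 of 7.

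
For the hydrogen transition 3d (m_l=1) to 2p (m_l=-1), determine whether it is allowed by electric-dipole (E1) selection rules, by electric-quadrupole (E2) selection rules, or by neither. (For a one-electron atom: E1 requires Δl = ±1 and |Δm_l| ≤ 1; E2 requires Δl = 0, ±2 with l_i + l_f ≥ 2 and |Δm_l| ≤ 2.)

neither

Δl = 1 − 2 = -1; l_i + l_f = 3.
Δm_l = -2.
E1 (Δl = ±1, |Δm_l| ≤ 1): not satisfied.
E2 (Δl = 0,±2, l_i+l_f ≥ 2, |Δm_l| ≤ 2): not satisfied.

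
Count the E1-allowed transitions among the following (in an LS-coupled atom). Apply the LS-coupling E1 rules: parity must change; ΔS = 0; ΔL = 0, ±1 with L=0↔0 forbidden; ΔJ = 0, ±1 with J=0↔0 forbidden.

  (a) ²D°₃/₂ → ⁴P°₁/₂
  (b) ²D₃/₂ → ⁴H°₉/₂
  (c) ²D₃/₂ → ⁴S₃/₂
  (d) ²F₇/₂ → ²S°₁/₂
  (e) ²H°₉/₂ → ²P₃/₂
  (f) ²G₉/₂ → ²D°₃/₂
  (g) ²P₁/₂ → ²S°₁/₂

1

(a) forbidden (parity, ΔS fail)
(b) forbidden (ΔS, ΔL, ΔJ fail)
(c) forbidden (parity, ΔS, ΔL fail)
(d) forbidden (ΔL, ΔJ fail)
(e) forbidden (ΔL, ΔJ fail)
(f) forbidden (ΔL, ΔJ fail)
(g) allowed
Total allowed: 1 of 7.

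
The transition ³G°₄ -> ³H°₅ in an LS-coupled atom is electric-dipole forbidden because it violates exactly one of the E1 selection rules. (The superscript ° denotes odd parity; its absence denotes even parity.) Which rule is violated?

parity

Initial level: S=1, L=4, J=4, parity odd. Final level: S=1, L=5, J=5, parity odd.
Parity must change: odd → odd — fails.
ΔS = 0: S: 1 → 1 — passes.
ΔL = 0, ±1 (not L=0↔0): L: 4 → 5, ΔL = +1 — passes.
ΔJ = 0, ±1 (not J=0↔0): J: 4 → 5, ΔJ = +1 — passes.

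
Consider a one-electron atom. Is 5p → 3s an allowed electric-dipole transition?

allowed

l: 1 → 0 (Δl = -1). Δl = ±1 satisfied.
All E1 selection rules are satisfied.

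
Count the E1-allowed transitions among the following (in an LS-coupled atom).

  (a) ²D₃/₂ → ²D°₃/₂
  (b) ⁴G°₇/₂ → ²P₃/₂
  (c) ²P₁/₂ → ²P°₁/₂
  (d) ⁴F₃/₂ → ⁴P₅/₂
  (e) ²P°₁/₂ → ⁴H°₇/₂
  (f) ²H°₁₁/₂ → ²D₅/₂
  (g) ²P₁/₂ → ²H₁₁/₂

(a) allowed
(b) forbidden (ΔS, ΔL, ΔJ fail)
(c) allowed
(d) forbidden (parity, ΔL fail)
(e) forbidden (parity, ΔS, ΔL, ΔJ fail)
(f) forbidden (ΔL, ΔJ fail)
(g) forbidden (parity, ΔL, ΔJ fail)
Total allowed: 2 of 7.

2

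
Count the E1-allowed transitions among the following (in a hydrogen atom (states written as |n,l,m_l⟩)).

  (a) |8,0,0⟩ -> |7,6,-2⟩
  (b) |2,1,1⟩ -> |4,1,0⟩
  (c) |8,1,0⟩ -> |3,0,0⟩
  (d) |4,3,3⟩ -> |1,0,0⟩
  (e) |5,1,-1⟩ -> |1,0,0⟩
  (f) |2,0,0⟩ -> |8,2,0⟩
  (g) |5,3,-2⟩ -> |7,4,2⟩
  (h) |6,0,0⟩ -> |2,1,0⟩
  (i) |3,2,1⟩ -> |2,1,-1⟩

(a) forbidden — Δl = +6 (E1 requires Δl = ±1); Δm_l = -2 (E1 requires Δm_l = 0, ±1)
(b) forbidden — Δl = +0 (E1 requires Δl = ±1)
(c) allowed
(d) forbidden — Δl = -3 (E1 requires Δl = ±1); Δm_l = -3 (E1 requires Δm_l = 0, ±1)
(e) allowed
(f) forbidden — Δl = +2 (E1 requires Δl = ±1)
(g) forbidden — Δm_l = +4 (E1 requires Δm_l = 0, ±1)
(h) allowed
(i) forbidden — Δm_l = -2 (E1 requires Δm_l = 0, ±1)
Total allowed: 3 of 9.

3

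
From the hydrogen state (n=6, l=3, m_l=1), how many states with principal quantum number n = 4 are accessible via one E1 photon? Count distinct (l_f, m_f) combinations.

3

E1 requires Δl = ±1, so l_f ∈ {2, 4}; with 0 ≤ l_f ≤ n_f−1 = 3, the allowed l_f values are {2}.
For l_f = 2: m_f ∈ {m_i−1, m_i, m_i+1} ∩ [−2, 2] = {0, 1, 2} → 3 states.
Total: 3.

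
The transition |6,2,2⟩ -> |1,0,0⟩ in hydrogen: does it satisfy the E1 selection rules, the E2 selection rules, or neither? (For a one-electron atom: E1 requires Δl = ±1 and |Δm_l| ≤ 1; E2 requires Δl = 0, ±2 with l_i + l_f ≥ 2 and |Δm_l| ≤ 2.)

E2

Δl = 0 − 2 = -2; l_i + l_f = 2.
Δm_l = -2.
E1 (Δl = ±1, |Δm_l| ≤ 1): not satisfied.
E2 (Δl = 0,±2, l_i+l_f ≥ 2, |Δm_l| ≤ 2): satisfied.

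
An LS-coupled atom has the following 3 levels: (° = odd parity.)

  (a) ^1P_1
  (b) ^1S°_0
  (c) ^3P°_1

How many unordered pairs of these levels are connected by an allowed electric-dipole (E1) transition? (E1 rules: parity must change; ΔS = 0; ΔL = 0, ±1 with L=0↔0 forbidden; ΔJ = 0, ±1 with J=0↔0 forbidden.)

1

(a)–(b): allowed.
(a)–(c): forbidden (ΔS).
(b)–(c): forbidden (parity, ΔS).
Allowed pairs: 1 of 3.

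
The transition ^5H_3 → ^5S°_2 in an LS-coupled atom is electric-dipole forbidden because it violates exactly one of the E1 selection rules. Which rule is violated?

ΔS = 0: S: 2 → 2 — satisfied.
ΔL = 0, ±1 (not L=0↔0): L: 5 → 0, ΔL = -5 — violated.
Parity must change: even → odd — satisfied.
ΔJ = 0, ±1 (not J=0↔0): J: 3 → 2, ΔJ = -1 — satisfied.

the ΔL = 0, ±1 rule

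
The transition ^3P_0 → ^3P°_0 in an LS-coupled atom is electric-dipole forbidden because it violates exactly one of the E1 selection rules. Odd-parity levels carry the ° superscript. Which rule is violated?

Initial level: S=1, L=1, J=0, parity even. Final level: S=1, L=1, J=0, parity odd.
Parity must change: even → odd — passes.
ΔS = 0: S: 1 → 1 — passes.
ΔL = 0, ±1 (not L=0↔0): L: 1 → 1, ΔL = +0 — passes.
ΔJ = 0, ±1 (not J=0↔0): J: 0 → 0, ΔJ = +0 — fails.

the J=0 ↔ J=0 exclusion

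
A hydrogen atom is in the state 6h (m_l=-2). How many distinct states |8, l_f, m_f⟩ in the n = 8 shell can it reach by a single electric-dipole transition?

E1 requires Δl = ±1, so l_f ∈ {4, 6}; with 0 ≤ l_f ≤ n_f−1 = 7, the allowed l_f values are {4, 6}.
For l_f = 4: m_f ∈ {m_i−1, m_i, m_i+1} ∩ [−4, 4] = {-3, -2, -1} → 3 states.
For l_f = 6: m_f ∈ {m_i−1, m_i, m_i+1} ∩ [−6, 6] = {-3, -2, -1} → 3 states.
Total: 6.

6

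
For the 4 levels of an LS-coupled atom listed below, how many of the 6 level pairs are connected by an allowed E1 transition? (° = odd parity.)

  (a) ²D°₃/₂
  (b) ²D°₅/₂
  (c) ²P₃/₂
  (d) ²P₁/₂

3

(a)–(b): forbidden (parity).
(a)–(c): allowed.
(a)–(d): allowed.
(b)–(c): allowed.
(b)–(d): forbidden (ΔJ).
(c)–(d): forbidden (parity).
Allowed pairs: 3 of 6.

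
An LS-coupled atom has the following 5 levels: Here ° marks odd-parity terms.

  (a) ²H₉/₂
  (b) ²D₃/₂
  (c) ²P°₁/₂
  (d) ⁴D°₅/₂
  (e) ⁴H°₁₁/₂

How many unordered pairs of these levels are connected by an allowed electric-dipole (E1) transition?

(a)–(b): forbidden (parity, ΔL, ΔJ).
(a)–(c): forbidden (ΔL, ΔJ).
(a)–(d): forbidden (ΔS, ΔL, ΔJ).
(a)–(e): forbidden (ΔS).
(b)–(c): allowed.
(b)–(d): forbidden (ΔS).
(b)–(e): forbidden (ΔS, ΔL, ΔJ).
(c)–(d): forbidden (parity, ΔS, ΔJ).
(c)–(e): forbidden (parity, ΔS, ΔL, ΔJ).
(d)–(e): forbidden (parity, ΔL, ΔJ).
Allowed pairs: 1 of 10.

1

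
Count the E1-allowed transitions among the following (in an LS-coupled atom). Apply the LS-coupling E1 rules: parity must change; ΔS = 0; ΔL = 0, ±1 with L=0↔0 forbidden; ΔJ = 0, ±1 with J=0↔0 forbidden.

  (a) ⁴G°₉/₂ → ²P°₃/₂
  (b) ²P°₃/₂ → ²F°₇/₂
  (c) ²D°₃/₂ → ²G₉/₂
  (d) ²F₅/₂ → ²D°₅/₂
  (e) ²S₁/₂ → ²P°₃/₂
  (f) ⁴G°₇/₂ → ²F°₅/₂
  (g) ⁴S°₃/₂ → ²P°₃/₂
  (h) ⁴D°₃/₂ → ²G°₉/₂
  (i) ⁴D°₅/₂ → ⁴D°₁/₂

2

(a) forbidden (parity, ΔS, ΔL, ΔJ fail)
(b) forbidden (parity, ΔL, ΔJ fail)
(c) forbidden (ΔL, ΔJ fail)
(d) allowed
(e) allowed
(f) forbidden (parity, ΔS fail)
(g) forbidden (parity, ΔS fail)
(h) forbidden (parity, ΔS, ΔL, ΔJ fail)
(i) forbidden (parity, ΔJ fail)
Total allowed: 2 of 9.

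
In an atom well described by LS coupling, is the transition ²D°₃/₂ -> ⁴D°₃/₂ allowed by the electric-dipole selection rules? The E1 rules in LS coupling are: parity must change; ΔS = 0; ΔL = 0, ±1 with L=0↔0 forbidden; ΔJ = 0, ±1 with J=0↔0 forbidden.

forbidden

Initial level: S=1/2, L=2, J=3/2, parity odd. Final level: S=3/2, L=2, J=3/2, parity odd.
Parity must change: odd → odd — violated.
ΔS = 0: S: 1/2 → 3/2 — violated.
ΔL = 0, ±1 (not L=0↔0): L: 2 → 2, ΔL = +0 — satisfied.
ΔJ = 0, ±1 (not J=0↔0): J: 3/2 → 3/2, ΔJ = +0 — satisfied.
Rule(s) violated: parity, ΔS.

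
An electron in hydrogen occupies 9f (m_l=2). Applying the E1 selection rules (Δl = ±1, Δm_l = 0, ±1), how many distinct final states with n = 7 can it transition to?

5

E1 requires Δl = ±1, so l_f ∈ {2, 4}; with 0 ≤ l_f ≤ n_f−1 = 6, the allowed l_f values are {2, 4}.
For l_f = 2: m_f ∈ {m_i−1, m_i, m_i+1} ∩ [−2, 2] = {1, 2} → 2 states.
For l_f = 4: m_f ∈ {m_i−1, m_i, m_i+1} ∩ [−4, 4] = {1, 2, 3} → 3 states.
Total: 5.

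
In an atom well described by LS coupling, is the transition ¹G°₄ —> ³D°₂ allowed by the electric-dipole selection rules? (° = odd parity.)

forbidden

Parity must change: odd → odd — ✗.
ΔS = 0: S: 0 → 1 — ✗.
ΔL = 0, ±1 (not L=0↔0): L: 4 → 2, ΔL = -2 — ✗.
ΔJ = 0, ±1 (not J=0↔0): J: 4 → 2, ΔJ = -2 — ✗.
Rule(s) violated: parity, ΔS, ΔL, ΔJ.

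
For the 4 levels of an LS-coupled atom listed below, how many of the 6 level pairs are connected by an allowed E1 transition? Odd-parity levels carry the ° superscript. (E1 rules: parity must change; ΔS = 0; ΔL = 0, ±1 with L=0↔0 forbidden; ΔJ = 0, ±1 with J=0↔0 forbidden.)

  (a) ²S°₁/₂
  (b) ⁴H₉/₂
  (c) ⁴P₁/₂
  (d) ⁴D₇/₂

(a)–(b): forbidden (ΔS, ΔL, ΔJ).
(a)–(c): forbidden (ΔS).
(a)–(d): forbidden (ΔS, ΔL, ΔJ).
(b)–(c): forbidden (parity, ΔL, ΔJ).
(b)–(d): forbidden (parity, ΔL).
(c)–(d): forbidden (parity, ΔJ).
Allowed pairs: 0 of 6.

0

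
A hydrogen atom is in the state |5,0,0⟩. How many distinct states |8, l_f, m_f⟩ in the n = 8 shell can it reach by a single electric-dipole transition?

E1 requires Δl = ±1, so l_f ∈ {-1, 1}; with 0 ≤ l_f ≤ n_f−1 = 7, the allowed l_f values are {1}.
For l_f = 1: m_f ∈ {m_i−1, m_i, m_i+1} ∩ [−1, 1] = {-1, 0, 1} → 3 states.
Total: 3.

3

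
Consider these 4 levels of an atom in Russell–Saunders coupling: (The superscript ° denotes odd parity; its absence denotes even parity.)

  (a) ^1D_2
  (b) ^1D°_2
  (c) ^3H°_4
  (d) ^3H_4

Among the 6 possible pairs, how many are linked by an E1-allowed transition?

2

(a)–(b): allowed.
(a)–(c): forbidden (ΔS, ΔL, ΔJ).
(a)–(d): forbidden (parity, ΔS, ΔL, ΔJ).
(b)–(c): forbidden (parity, ΔS, ΔL, ΔJ).
(b)–(d): forbidden (ΔS, ΔL, ΔJ).
(c)–(d): allowed.
Allowed pairs: 2 of 6.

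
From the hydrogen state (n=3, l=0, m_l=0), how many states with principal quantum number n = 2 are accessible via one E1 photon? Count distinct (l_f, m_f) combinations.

3

E1 requires Δl = ±1, so l_f ∈ {-1, 1}; with 0 ≤ l_f ≤ n_f−1 = 1, the allowed l_f values are {1}.
For l_f = 1: m_f ∈ {m_i−1, m_i, m_i+1} ∩ [−1, 1] = {-1, 0, 1} → 3 states.
Total: 3.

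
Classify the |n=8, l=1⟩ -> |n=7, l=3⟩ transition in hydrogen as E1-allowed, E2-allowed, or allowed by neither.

Δl = 3 − 1 = +2; l_i + l_f = 4.
E1 (Δl = ±1): not satisfied.
E2 (Δl = 0,±2, l_i+l_f ≥ 2): satisfied.

E2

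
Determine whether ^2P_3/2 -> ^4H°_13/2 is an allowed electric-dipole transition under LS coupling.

Initial level: S=1/2, L=1, J=3/2, parity even. Final level: S=3/2, L=5, J=13/2, parity odd.
Parity must change: even → odd — ✓.
ΔS = 0: S: 1/2 → 3/2 — ✗.
ΔL = 0, ±1 (not L=0↔0): L: 1 → 5, ΔL = +4 — ✗.
ΔJ = 0, ±1 (not J=0↔0): J: 3/2 → 13/2, ΔJ = +5 — ✗.
Rule(s) violated: ΔS, ΔL, ΔJ.

forbidden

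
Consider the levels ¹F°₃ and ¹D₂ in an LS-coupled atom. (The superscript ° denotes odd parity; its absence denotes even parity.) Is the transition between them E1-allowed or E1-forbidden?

allowed

ΔL = 0, ±1 (not L=0↔0): L: 3 → 2, ΔL = -1 — ok.
ΔS = 0: S: 0 → 0 — ok.
ΔJ = 0, ±1 (not J=0↔0): J: 3 → 2, ΔJ = -1 — ok.
Parity must change: odd → even — ok.
All four E1 rules are satisfied.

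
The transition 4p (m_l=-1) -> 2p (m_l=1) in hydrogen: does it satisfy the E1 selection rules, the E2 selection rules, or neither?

E2

Δl = 1 − 1 = +0; l_i + l_f = 2.
Δm_l = +2.
E1 (Δl = ±1, |Δm_l| ≤ 1): not satisfied.
E2 (Δl = 0,±2, l_i+l_f ≥ 2, |Δm_l| ≤ 2): satisfied.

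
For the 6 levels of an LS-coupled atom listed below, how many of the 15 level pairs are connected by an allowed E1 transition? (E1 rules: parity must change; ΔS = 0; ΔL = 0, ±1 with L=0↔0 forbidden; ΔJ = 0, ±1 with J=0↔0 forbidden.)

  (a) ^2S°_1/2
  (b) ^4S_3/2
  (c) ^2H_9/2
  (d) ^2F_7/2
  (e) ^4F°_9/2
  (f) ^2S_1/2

0

(a)–(b): forbidden (ΔS, ΔL).
(a)–(c): forbidden (ΔL, ΔJ).
(a)–(d): forbidden (ΔL, ΔJ).
(a)–(e): forbidden (parity, ΔS, ΔL, ΔJ).
(a)–(f): forbidden (ΔL).
(b)–(c): forbidden (parity, ΔS, ΔL, ΔJ).
(b)–(d): forbidden (parity, ΔS, ΔL, ΔJ).
(b)–(e): forbidden (ΔL, ΔJ).
(b)–(f): forbidden (parity, ΔS, ΔL).
(c)–(d): forbidden (parity, ΔL).
(c)–(e): forbidden (ΔS, ΔL).
(c)–(f): forbidden (parity, ΔL, ΔJ).
(d)–(e): forbidden (ΔS).
(d)–(f): forbidden (parity, ΔL, ΔJ).
(e)–(f): forbidden (ΔS, ΔL, ΔJ).
Allowed pairs: 0 of 15.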